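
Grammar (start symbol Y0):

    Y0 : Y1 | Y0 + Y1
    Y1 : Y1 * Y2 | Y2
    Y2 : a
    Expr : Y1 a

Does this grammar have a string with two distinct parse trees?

Unambiguous

(Expr is unreachable from Y0, so its rules don't affect L(Y0).) This is a standard precedence ladder (Y0 over Y1 over Y2), with each level left-recursive on its own operator ('+' at Y0, '*' at Y1). That structure is LR(1), hence unambiguous.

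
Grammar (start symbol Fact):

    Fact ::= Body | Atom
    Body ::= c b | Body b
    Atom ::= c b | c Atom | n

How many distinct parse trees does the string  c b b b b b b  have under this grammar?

Parse trees for c b b b b b b:
  [Fact [Body [Body [Body [Body [Body [Body c b] b] b] b] b] b]]

1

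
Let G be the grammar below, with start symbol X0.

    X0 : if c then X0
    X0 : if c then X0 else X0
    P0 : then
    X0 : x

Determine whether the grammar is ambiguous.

Ambiguous

Witness: if c then if c then x else x

Derivation 1: X0 ⇒ if c then X0 ⇒ if c then if c then X0 else X0 ⇒ if c then if c then x else X0 ⇒ if c then if c then x else x
Derivation 2: X0 ⇒ if c then X0 else X0 ⇒ if c then if c then X0 else X0 ⇒ if c then if c then x else X0 ⇒ if c then if c then x else x

Two distinct leftmost derivations for the same string.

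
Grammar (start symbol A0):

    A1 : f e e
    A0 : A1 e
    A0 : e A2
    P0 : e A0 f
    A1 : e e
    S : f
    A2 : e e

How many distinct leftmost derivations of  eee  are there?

Parse trees for eee:
  [A0 [A1 e e] e]
  [A0 e [A2 e e]]

2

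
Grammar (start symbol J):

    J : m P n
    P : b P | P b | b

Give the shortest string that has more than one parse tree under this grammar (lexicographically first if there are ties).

m b b n

length 3: no string has ≥2 trees
length 4: m b b n has 2 parse trees

Two derivations of m b b n:
  J ⇒ m P n ⇒ m b P n ⇒ m b b n
  J ⇒ m P n ⇒ m P b n ⇒ m b b n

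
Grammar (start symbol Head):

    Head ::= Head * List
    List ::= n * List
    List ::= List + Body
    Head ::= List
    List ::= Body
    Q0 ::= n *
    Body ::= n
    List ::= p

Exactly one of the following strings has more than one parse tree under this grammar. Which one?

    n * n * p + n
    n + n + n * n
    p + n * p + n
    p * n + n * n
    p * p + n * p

n * n * p + n: 7 trees
n + n + n * n: 1 tree
p + n * p + n: 1 tree
p * n + n * n: 1 tree
p * p + n * p: 1 tree

n * n * p + n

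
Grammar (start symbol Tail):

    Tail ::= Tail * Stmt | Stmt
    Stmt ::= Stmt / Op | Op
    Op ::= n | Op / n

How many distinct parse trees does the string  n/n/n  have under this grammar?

4

Parse trees for n/n/n:
  [Tail [Stmt [Stmt [Op n]] / [Op [Op n] / n]]]
  [Tail [Stmt [Stmt [Stmt [Op n]] / [Op n]] / [Op n]]]
  [Tail [Stmt [Stmt [Op [Op n] / n]] / [Op n]]]
  [Tail [Stmt [Op [Op [Op n] / n] / n]]]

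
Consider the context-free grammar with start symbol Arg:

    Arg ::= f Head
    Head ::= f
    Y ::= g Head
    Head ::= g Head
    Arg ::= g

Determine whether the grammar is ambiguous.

Unambiguous

(Y is unreachable from Arg, so its rules don't affect L(Arg).) Each reachable nonterminal has at most one production per leading terminal, and all productions are right-linear; the derivation is determined token-by-token.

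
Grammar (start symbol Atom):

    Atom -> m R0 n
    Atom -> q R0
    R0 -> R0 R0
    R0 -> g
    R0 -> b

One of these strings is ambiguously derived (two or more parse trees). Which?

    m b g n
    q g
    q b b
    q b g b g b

q b g b g b

m b g n: 1 tree
q g: 1 tree
q b b: 1 tree
q b g b g b: 14 trees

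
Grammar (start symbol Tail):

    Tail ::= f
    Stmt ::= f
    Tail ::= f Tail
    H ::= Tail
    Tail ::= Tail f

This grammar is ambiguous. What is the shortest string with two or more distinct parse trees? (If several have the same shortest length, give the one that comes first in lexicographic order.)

f f

length 1: no string has ≥2 trees
length 2: f f has 2 parse trees

Two derivations of f f:
  Tail ⇒ f Tail ⇒ f f
  Tail ⇒ Tail f ⇒ f f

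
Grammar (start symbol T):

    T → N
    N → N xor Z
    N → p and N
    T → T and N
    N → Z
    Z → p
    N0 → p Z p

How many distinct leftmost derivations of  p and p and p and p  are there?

Parse trees for p and p and p and p:
  [T [N p and [N p and [N p and [N [Z p]]]]]]
  [T [T [N [Z p]]] and [N p and [N p and [N [Z p]]]]]
  [T [T [N p and [N [Z p]]]] and [N p and [N [Z p]]]]
  [T [T [T [N [Z p]]] and [N [Z p]]] and [N p and [N [Z p]]]]
  [T [T [N p and [N p and [N [Z p]]]]] and [N [Z p]]]
  [T [T [T [N [Z p]]] and [N p and [N [Z p]]]] and [N [Z p]]]
  [T [T [T [N p and [N [Z p]]]] and [N [Z p]]] and [N [Z p]]]
  [T [T [T [T [N [Z p]]] and [N [Z p]]] and [N [Z p]]] and [N [Z p]]]

8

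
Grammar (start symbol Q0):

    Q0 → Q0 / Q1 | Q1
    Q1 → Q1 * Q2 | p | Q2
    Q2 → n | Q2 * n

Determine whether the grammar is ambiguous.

Ambiguous

Witness: n * n

Derivation 1: Q0 ⇒ Q1 ⇒ Q1 * Q2 ⇒ Q2 * Q2 ⇒ n * Q2 ⇒ n * n
Derivation 2: Q0 ⇒ Q1 ⇒ Q2 ⇒ Q2 * n ⇒ n * n

Two distinct leftmost derivations for the same string.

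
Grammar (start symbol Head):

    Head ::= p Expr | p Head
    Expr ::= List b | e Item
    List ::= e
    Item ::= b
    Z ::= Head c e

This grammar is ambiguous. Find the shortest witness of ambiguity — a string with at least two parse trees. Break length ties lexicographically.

length 3: p e b has 2 parse trees

Two derivations of p e b:
  Head ⇒ p Expr ⇒ p List b ⇒ p e b
  Head ⇒ p Expr ⇒ p e Item ⇒ p e b

p e b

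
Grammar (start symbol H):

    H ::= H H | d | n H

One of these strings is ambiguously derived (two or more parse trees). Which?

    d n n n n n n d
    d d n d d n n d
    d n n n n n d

d d n d d n n d

d n n n n n n d: 1 tree
d d n d d n n d: 23 trees
d n n n n n d: 1 tree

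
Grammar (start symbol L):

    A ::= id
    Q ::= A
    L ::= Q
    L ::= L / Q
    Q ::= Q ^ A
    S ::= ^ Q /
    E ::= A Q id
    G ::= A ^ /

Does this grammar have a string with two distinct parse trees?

(S, G, E are unreachable from L, so their rules don't affect L(L).) The grammar is stratified — L handles '/' (left-recursive), Q handles '^', A atoms. Each operator has a fixed associativity and precedence level, so every string has one parse.

Unambiguous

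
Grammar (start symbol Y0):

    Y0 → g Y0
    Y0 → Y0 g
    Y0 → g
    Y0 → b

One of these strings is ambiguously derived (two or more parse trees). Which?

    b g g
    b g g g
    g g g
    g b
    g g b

g g g

b g g: 1 tree
b g g g: 1 tree
g g g: 4 trees
g b: 1 tree
g g b: 1 tree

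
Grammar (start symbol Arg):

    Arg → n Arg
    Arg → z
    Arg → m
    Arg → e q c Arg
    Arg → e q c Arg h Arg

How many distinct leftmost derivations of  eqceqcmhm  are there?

2

Parse trees for eqceqcmhm:
  [Arg e q c [Arg e q c [Arg m] h [Arg m]]]
  [Arg e q c [Arg e q c [Arg m]] h [Arg m]]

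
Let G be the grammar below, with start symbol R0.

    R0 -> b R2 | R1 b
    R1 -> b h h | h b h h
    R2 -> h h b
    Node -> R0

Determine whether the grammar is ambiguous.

Ambiguous

Witness: b h h b

Derivation 1: R0 ⇒ b R2 ⇒ b h h b
Derivation 2: R0 ⇒ R1 b ⇒ b h h b

Two distinct leftmost derivations for the same string.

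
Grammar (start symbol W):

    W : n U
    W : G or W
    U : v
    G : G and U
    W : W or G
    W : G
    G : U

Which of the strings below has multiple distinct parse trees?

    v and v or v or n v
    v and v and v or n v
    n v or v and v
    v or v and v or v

v and v or v or n v: 1 tree
v and v and v or n v: 1 tree
n v or v and v: 1 tree
v or v and v or v: 4 trees

v or v and v or v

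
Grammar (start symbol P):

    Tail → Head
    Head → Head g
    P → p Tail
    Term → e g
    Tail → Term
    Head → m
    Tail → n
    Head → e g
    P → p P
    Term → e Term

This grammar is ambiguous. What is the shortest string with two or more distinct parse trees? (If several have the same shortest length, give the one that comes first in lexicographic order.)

p e g

length 2: no string has ≥2 trees
length 3: p e g has 2 parse trees

Two derivations of p e g:
  P ⇒ p Tail ⇒ p Head ⇒ p e g
  P ⇒ p Tail ⇒ p Term ⇒ p e g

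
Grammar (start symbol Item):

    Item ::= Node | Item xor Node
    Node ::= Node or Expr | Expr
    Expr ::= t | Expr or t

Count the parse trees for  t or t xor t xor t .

2

Parse trees for t or t xor t xor t:
  [Item [Item [Item [Node [Node [Expr t]] or [Expr t]]] xor [Node [Expr t]]] xor [Node [Expr t]]]
  [Item [Item [Item [Node [Expr [Expr t] or t]]] xor [Node [Expr t]]] xor [Node [Expr t]]]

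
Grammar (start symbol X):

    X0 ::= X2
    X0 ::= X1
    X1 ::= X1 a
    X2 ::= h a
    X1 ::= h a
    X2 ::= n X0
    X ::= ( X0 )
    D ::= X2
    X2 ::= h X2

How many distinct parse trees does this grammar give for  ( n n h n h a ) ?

Parse trees for ( n n h n h a ):
  [X ( [X0 [X2 n [X0 [X2 n [X0 [X2 h [X2 n [X0 [X2 h a]]]]]]]]] )]
  [X ( [X0 [X2 n [X0 [X2 n [X0 [X2 h [X2 n [X0 [X1 h a]]]]]]]]] )]

2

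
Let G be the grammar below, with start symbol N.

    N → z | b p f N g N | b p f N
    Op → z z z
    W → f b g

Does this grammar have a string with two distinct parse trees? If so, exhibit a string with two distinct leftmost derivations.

Ambiguous

Witness: b p f b p f z g z

Derivation 1: N ⇒ b p f N g N ⇒ b p f b p f N g N ⇒ b p f b p f z g N ⇒ b p f b p f z g z
Derivation 2: N ⇒ b p f N ⇒ b p f b p f N g N ⇒ b p f b p f z g N ⇒ b p f b p f z g z

Two distinct leftmost derivations for the same string.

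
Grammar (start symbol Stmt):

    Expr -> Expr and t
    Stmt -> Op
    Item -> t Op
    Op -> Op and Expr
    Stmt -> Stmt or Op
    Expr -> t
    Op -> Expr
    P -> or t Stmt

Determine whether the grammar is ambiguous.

Ambiguous

Witness: t and t

Derivation 1: Stmt ⇒ Op ⇒ Op and Expr ⇒ Expr and Expr ⇒ t and Expr ⇒ t and t
Derivation 2: Stmt ⇒ Op ⇒ Expr ⇒ Expr and t ⇒ t and t

Two distinct leftmost derivations for the same string.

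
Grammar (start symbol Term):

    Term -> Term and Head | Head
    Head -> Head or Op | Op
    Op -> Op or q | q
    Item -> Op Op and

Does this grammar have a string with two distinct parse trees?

Ambiguous

Witness: q or q

Derivation 1: Term ⇒ Head ⇒ Head or Op ⇒ Op or Op ⇒ q or Op ⇒ q or q
Derivation 2: Term ⇒ Head ⇒ Op ⇒ Op or q ⇒ q or q

Two distinct leftmost derivations for the same string.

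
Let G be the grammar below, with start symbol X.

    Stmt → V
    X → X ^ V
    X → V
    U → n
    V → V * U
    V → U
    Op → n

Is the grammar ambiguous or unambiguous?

(Op, Stmt are unreachable from X, so their rules don't affect L(X).) X → X ^ V | V  ;  V → V * U | U  — a left-associative chain with U at the bottom. Each string factors uniquely by precedence.

Unambiguous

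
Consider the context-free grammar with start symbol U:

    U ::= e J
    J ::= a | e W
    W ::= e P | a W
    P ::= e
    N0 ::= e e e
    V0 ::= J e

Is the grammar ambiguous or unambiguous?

Unambiguous

Only U, J, W, P are reachable from U; ignoring the rest: Restricted to the reachable nonterminals, every rule has the form A → t or A → t B, and no two rules for the same A share a first terminal. The grammar encodes a DFA — one run per string.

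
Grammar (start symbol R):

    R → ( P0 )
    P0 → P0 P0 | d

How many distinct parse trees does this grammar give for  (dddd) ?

5

Parse trees for (dddd):
  [R ( [P0 [P0 d] [P0 [P0 d] [P0 [P0 d] [P0 d]]]] )]
  [R ( [P0 [P0 d] [P0 [P0 [P0 d] [P0 d]] [P0 d]]] )]
  [R ( [P0 [P0 [P0 d] [P0 d]] [P0 [P0 d] [P0 d]]] )]
  [R ( [P0 [P0 [P0 d] [P0 [P0 d] [P0 d]]] [P0 d]] )]
  [R ( [P0 [P0 [P0 [P0 d] [P0 d]] [P0 d]] [P0 d]] )]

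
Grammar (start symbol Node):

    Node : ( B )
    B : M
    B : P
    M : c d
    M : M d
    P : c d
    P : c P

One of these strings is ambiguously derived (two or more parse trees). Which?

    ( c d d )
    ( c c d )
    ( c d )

( c d )

( c d d ): 1 tree
( c c d ): 1 tree
( c d ): 2 trees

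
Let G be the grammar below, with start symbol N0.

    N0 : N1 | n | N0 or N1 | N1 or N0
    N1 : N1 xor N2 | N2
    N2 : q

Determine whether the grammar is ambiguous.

Ambiguous

Witness: q or q

Derivation 1: N0 ⇒ N0 or N1 ⇒ N1 or N1 ⇒ N2 or N1 ⇒ q or N1 ⇒ q or N2 ⇒ q or q
Derivation 2: N0 ⇒ N1 or N0 ⇒ N2 or N0 ⇒ q or N0 ⇒ q or N1 ⇒ q or N2 ⇒ q or q

Two distinct leftmost derivations for the same string.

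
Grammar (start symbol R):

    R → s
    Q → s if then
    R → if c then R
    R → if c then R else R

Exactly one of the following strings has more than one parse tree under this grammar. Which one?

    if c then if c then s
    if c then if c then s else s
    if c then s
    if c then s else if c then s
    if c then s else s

if c then if c then s: 1 tree
if c then if c then s else s: 2 trees
if c then s: 1 tree
if c then s else if c then s: 1 tree
if c then s else s: 1 tree

if c then if c then s else s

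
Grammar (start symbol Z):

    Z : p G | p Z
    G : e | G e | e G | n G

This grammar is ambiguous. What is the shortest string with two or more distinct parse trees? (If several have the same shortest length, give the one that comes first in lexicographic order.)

p e e

length 2: no string has ≥2 trees
length 3: p e e has 2 parse trees

Two derivations of p e e:
  Z ⇒ p G ⇒ p G e ⇒ p e e
  Z ⇒ p G ⇒ p e G ⇒ p e e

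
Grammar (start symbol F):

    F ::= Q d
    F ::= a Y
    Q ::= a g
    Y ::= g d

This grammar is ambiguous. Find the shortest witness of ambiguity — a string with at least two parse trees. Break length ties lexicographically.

a g d

length 3: a g d has 2 parse trees

Two derivations of a g d:
  F ⇒ Q d ⇒ a g d
  F ⇒ a Y ⇒ a g d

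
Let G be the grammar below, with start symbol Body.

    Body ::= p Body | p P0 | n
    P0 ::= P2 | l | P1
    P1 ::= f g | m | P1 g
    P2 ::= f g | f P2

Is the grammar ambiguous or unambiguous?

Ambiguous

Witness: p f g

Derivation 1: Body ⇒ p P0 ⇒ p P2 ⇒ p f g
Derivation 2: Body ⇒ p P0 ⇒ p P1 ⇒ p f g

Two distinct leftmost derivations for the same string.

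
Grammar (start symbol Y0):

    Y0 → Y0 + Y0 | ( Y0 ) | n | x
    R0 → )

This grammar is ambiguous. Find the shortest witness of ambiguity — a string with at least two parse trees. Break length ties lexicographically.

n + n + n

length 1: no string has ≥2 trees
length 3: no string has ≥2 trees
length 5: n + n + n has 2 parse trees

Two derivations of n + n + n:
  Y0 ⇒ Y0 + Y0 ⇒ Y0 + Y0 + Y0 ⇒ n + Y0 + Y0 ⇒ n + n + Y0 ⇒ n + n + n
  Y0 ⇒ Y0 + Y0 ⇒ n + Y0 ⇒ n + Y0 + Y0 ⇒ n + n + Y0 ⇒ n + n + n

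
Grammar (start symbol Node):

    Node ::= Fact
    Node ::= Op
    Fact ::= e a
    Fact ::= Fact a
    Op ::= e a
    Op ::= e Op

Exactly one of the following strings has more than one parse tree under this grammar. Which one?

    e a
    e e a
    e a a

e a: 2 trees
e e a: 1 tree
e a a: 1 tree

e a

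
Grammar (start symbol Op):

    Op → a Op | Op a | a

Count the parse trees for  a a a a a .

16

Parse trees for a a a a a (showing first 6 of 16):
  [Op a [Op a [Op a [Op a [Op a]]]]]
  [Op a [Op a [Op a [Op [Op a] a]]]]
  [Op a [Op a [Op [Op a [Op a]] a]]]
  [Op a [Op a [Op [Op [Op a] a] a]]]
  [Op a [Op [Op a [Op a [Op a]]] a]]
  [Op a [Op [Op a [Op [Op a] a]] a]]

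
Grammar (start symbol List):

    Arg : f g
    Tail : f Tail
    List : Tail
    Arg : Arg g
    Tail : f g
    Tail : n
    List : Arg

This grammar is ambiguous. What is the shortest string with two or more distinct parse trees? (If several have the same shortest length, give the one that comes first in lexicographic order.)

f g

length 1: no string has ≥2 trees
length 2: f g has 2 parse trees

Two derivations of f g:
  List ⇒ Tail ⇒ f g
  List ⇒ Arg ⇒ f g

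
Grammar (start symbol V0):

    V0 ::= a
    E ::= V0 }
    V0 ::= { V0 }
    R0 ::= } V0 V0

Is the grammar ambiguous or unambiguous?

Unambiguous

(E, R0 are unreachable from V0, so their rules don't affect L(V0).) L(V0) is { openⁿ atom closeⁿ : n ≥ 0 }. The bracket depth fixes n, and the derivation is forced at every step.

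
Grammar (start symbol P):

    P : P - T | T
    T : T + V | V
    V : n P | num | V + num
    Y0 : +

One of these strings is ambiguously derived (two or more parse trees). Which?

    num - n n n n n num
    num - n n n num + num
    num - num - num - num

num - n n n n n num: 1 tree
num - n n n num + num: 8 trees
num - num - num - num: 1 tree

num - n n n num + num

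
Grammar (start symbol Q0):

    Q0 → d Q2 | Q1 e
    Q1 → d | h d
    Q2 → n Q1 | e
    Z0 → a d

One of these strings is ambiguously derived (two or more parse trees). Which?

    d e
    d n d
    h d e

d e

d e: 2 trees
d n d: 1 tree
h d e: 1 tree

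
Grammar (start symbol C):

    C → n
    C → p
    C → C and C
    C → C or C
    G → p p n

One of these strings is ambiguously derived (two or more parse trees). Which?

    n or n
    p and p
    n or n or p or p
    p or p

n or n or p or p

n or n: 1 tree
p and p: 1 tree
n or n or p or p: 5 trees
p or p: 1 tree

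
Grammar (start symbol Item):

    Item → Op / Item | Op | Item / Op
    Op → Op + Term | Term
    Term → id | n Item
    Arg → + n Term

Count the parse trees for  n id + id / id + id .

Parse trees for n id + id / id + id:
  [Item [Op [Op [Term n [Item [Op [Term id]]]]] + [Term id]] / [Item [Op [Op [Term id]] + [Term id]]]]
  [Item [Op [Term n [Item [Op [Op [Term id]] + [Term id]]]]] / [Item [Op [Op [Term id]] + [Term id]]]]
  [Item [Op [Op [Term n [Item [Op [Op [Term id]] + [Term id]] / [Item [Op [Term id]]]]]] + [Term id]]]
  [Item [Op [Op [Term n [Item [Item [Op [Op [Term id]] + [Term id]]] / [Op [Term id]]]]] + [Term id]]]
  [Item [Op [Term n [Item [Op [Op [Term id]] + [Term id]] / [Item [Op [Op [Term id]] + [Term id]]]]]]]
  [Item [Op [Term n [Item [Item [Op [Op [Term id]] + [Term id]]] / [Op [Op [Term id]] + [Term id]]]]]]
  [Item [Item [Op [Op [Term n [Item [Op [Term id]]]]] + [Term id]]] / [Op [Op [Term id]] + [Term id]]]
  [Item [Item [Op [Term n [Item [Op [Op [Term id]] + [Term id]]]]]] / [Op [Op [Term id]] + [Term id]]]

8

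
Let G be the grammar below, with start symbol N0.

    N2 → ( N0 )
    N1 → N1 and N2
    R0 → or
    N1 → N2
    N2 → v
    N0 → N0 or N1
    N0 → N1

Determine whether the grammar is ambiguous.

Only N0, N1, N2 are reachable from N0; ignoring the rest: N0 → N0 or N1 | N1  ;  N1 → N1 and N2 | N2  — a left-associative chain with N2 at the bottom. Each string factors uniquely by precedence.

Unambiguous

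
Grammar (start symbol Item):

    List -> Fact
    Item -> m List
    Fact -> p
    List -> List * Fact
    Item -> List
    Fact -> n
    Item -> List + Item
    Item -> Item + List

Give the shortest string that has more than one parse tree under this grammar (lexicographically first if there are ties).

length 1: no string has ≥2 trees
length 2: no string has ≥2 trees
length 3: n + n has 2 parse trees

Two derivations of n + n:
  Item ⇒ List + Item ⇒ Fact + Item ⇒ n + Item ⇒ n + List ⇒ n + Fact ⇒ n + n
  Item ⇒ Item + List ⇒ List + List ⇒ Fact + List ⇒ n + List ⇒ n + Fact ⇒ n + n

n + n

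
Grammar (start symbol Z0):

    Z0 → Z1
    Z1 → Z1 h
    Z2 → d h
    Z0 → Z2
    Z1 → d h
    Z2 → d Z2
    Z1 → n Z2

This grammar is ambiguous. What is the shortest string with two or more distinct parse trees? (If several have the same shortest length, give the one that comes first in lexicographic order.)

length 2: d h has 2 parse trees

Two derivations of d h:
  Z0 ⇒ Z1 ⇒ d h
  Z0 ⇒ Z2 ⇒ d h

d h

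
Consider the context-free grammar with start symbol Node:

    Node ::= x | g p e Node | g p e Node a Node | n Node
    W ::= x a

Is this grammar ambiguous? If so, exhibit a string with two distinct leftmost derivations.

Witness: g p e g p e x a x

Derivation 1: Node ⇒ g p e Node ⇒ g p e g p e Node a Node ⇒ g p e g p e x a Node ⇒ g p e g p e x a x
Derivation 2: Node ⇒ g p e Node a Node ⇒ g p e g p e Node a Node ⇒ g p e g p e x a Node ⇒ g p e g p e x a x

Two distinct leftmost derivations for the same string.

Ambiguous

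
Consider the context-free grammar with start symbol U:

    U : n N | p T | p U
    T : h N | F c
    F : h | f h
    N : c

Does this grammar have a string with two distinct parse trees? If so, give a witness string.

Ambiguous

Witness: p h c

Derivation 1: U ⇒ p T ⇒ p h N ⇒ p h c
Derivation 2: U ⇒ p T ⇒ p F c ⇒ p h c

Two distinct leftmost derivations for the same string.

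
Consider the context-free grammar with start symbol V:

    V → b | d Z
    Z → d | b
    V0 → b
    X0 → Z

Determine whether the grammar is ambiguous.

Unambiguous

(V0, X0 are unreachable from V, so their rules don't affect L(V).) The reachable rules are right-linear with at most one rule per (nonterminal, next-terminal) pair. Each input token forces the next rule, so parsing is deterministic.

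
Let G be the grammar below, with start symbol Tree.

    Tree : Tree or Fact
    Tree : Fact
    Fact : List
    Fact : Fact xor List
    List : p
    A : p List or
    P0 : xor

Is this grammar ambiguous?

(A, P0 are unreachable from Tree, so their rules don't affect L(Tree).) This is a standard precedence ladder (Tree over Fact over List), with each level left-recursive on its own operator ('or' at Tree, 'xor' at Fact). That structure is LR(1), hence unambiguous.

Unambiguous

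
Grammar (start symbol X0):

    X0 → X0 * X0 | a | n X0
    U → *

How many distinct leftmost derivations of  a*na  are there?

1

Parse trees for a*na:
  [X0 [X0 a] * [X0 n [X0 a]]]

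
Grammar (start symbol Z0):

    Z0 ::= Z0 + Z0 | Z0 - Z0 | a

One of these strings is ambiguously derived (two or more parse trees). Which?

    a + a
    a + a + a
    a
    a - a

a + a + a

a + a: 1 tree
a + a + a: 2 trees
a: 1 tree
a - a: 1 tree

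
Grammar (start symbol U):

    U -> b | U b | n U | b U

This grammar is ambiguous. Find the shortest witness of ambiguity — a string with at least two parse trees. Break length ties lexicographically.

b b

length 1: no string has ≥2 trees
length 2: b b has 2 parse trees

Two derivations of b b:
  U ⇒ U b ⇒ b b
  U ⇒ b U ⇒ b b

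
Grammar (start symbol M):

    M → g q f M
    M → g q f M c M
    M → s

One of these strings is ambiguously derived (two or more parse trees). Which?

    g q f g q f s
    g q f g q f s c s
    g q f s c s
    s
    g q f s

g q f g q f s c s

g q f g q f s: 1 tree
g q f g q f s c s: 2 trees
g q f s c s: 1 tree
s: 1 tree
g q f s: 1 tree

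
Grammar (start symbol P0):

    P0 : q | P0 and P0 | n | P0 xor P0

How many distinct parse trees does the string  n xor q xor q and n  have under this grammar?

5

Parse trees for n xor q xor q and n:
  [P0 [P0 [P0 n] xor [P0 [P0 q] xor [P0 q]]] and [P0 n]]
  [P0 [P0 [P0 [P0 n] xor [P0 q]] xor [P0 q]] and [P0 n]]
  [P0 [P0 n] xor [P0 [P0 [P0 q] xor [P0 q]] and [P0 n]]]
  [P0 [P0 n] xor [P0 [P0 q] xor [P0 [P0 q] and [P0 n]]]]
  [P0 [P0 [P0 n] xor [P0 q]] xor [P0 [P0 q] and [P0 n]]]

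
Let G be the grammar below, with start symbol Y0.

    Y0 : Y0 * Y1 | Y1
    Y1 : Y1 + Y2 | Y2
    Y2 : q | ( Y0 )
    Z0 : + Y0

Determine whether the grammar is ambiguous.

(Z0 is unreachable from Y0, so its rules don't affect L(Y0).) The grammar is stratified — Y0 handles '*' (left-recursive), Y1 handles '+', Y2 atoms. Each operator has a fixed associativity and precedence level, so every string has one parse.

Unambiguous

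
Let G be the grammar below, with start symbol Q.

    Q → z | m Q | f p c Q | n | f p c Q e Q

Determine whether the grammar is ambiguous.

Ambiguous

Witness: f p c f p c n e n

Derivation 1: Q ⇒ f p c Q ⇒ f p c f p c Q e Q ⇒ f p c f p c n e Q ⇒ f p c f p c n e n
Derivation 2: Q ⇒ f p c Q e Q ⇒ f p c f p c Q e Q ⇒ f p c f p c n e Q ⇒ f p c f p c n e n

Two distinct leftmost derivations for the same string.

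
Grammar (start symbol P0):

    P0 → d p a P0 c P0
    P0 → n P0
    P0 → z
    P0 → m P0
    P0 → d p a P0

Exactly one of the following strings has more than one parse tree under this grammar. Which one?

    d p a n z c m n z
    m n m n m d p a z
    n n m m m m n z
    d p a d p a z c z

d p a n z c m n z: 1 tree
m n m n m d p a z: 1 tree
n n m m m m n z: 1 tree
d p a d p a z c z: 2 trees

d p a d p a z c z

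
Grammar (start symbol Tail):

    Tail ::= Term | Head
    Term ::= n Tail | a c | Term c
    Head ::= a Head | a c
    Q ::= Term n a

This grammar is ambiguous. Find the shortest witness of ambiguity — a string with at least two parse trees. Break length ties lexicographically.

length 2: a c has 2 parse trees

Two derivations of a c:
  Tail ⇒ Term ⇒ a c
  Tail ⇒ Head ⇒ a c

a c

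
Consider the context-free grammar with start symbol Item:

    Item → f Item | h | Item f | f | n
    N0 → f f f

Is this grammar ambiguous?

Witness: f f

Derivation 1: Item ⇒ f Item ⇒ f f
Derivation 2: Item ⇒ Item f ⇒ f f

Two distinct leftmost derivations for the same string.

Ambiguous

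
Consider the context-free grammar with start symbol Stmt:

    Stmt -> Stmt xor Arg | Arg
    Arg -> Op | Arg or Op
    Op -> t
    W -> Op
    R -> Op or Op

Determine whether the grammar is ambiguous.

Only Stmt, Arg, Op are reachable from Stmt; ignoring the rest: Stmt → Stmt xor Arg | Arg  ;  Arg → Arg or Op | Op  — a left-associative chain with Op at the bottom. Each string factors uniquely by precedence.

Unambiguous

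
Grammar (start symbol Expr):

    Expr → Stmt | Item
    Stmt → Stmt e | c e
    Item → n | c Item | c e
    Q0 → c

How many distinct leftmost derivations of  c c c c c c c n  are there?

Parse trees for c c c c c c c n:
  [Expr [Item c [Item c [Item c [Item c [Item c [Item c [Item c [Item n]]]]]]]]]

1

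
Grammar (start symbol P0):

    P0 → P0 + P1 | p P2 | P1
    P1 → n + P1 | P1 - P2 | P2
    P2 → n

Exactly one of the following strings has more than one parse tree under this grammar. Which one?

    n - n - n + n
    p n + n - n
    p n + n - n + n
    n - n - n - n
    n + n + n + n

n + n + n + n

n - n - n + n: 1 tree
p n + n - n: 1 tree
p n + n - n + n: 1 tree
n - n - n - n: 1 tree
n + n + n + n: 8 trees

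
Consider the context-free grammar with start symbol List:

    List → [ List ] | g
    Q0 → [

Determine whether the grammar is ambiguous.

Unambiguous

(Q0 is unreachable from List, so its rules don't affect L(List).) Each string is a nest of matched brackets around a single atom. An opening bracket forces the recursive rule; an atom forces the base rule.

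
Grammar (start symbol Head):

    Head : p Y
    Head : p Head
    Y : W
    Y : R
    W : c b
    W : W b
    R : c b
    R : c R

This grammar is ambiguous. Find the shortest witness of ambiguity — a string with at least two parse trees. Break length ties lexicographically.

p c b

length 3: p c b has 2 parse trees

Two derivations of p c b:
  Head ⇒ p Y ⇒ p W ⇒ p c b
  Head ⇒ p Y ⇒ p R ⇒ p c b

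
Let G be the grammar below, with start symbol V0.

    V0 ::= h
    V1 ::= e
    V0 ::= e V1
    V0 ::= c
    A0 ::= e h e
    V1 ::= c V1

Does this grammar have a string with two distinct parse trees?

(A0 is unreachable from V0, so its rules don't affect L(V0).) The reachable rules are right-linear with at most one rule per (nonterminal, next-terminal) pair. Each input token forces the next rule, so parsing is deterministic.

Unambiguous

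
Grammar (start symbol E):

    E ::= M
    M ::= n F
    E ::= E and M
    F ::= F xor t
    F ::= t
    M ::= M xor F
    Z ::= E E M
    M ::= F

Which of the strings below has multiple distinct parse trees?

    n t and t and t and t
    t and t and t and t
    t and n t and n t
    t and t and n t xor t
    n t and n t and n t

n t and t and t and t: 1 tree
t and t and t and t: 1 tree
t and n t and n t: 1 tree
t and t and n t xor t: 2 trees
n t and n t and n t: 1 tree

t and t and n t xor t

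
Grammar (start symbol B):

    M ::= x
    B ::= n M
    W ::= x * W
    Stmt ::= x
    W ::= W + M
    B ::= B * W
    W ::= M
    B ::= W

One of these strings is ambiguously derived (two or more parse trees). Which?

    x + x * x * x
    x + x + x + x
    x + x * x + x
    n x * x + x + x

x + x * x * x

x + x * x * x: 2 trees
x + x + x + x: 1 tree
x + x * x + x: 1 tree
n x * x + x + x: 1 tree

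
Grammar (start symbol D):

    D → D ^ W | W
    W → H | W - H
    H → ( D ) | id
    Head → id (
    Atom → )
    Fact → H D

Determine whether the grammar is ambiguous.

Unambiguous

Only D, W, H are reachable from D; ignoring the rest: D → D ^ W | W  ;  W → W - H | H  — a left-associative chain with H at the bottom. Each string factors uniquely by precedence.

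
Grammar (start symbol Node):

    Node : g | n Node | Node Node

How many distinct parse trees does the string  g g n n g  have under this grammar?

2

Parse trees for g g n n g:
  [Node [Node g] [Node [Node g] [Node n [Node n [Node g]]]]]
  [Node [Node [Node g] [Node g]] [Node n [Node n [Node g]]]]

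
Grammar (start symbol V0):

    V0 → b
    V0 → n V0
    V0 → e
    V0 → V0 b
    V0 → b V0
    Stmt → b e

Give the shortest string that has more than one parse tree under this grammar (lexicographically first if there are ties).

length 1: no string has ≥2 trees
length 2: b b has 2 parse trees

Two derivations of b b:
  V0 ⇒ V0 b ⇒ b b
  V0 ⇒ b V0 ⇒ b b

b b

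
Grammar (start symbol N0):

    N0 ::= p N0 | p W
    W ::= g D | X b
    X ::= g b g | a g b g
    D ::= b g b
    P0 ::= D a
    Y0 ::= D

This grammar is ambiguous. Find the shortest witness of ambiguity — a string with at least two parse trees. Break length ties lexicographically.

length 5: p g b g b has 2 parse trees

Two derivations of p g b g b:
  N0 ⇒ p W ⇒ p g D ⇒ p g b g b
  N0 ⇒ p W ⇒ p X b ⇒ p g b g b

p g b g b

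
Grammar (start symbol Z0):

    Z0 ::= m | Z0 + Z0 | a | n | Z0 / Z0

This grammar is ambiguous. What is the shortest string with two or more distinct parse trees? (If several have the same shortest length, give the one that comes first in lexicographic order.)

a + a + a

length 1: no string has ≥2 trees
length 3: no string has ≥2 trees
length 5: a + a + a has 2 parse trees

Two derivations of a + a + a:
  Z0 ⇒ Z0 + Z0 ⇒ Z0 + Z0 + Z0 ⇒ a + Z0 + Z0 ⇒ a + a + Z0 ⇒ a + a + a
  Z0 ⇒ Z0 + Z0 ⇒ a + Z0 ⇒ a + Z0 + Z0 ⇒ a + a + Z0 ⇒ a + a + a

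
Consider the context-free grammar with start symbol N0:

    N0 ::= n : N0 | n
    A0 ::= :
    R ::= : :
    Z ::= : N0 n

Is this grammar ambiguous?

(A0, R, Z are unreachable from N0, so their rules don't affect L(N0).) The reachable grammar is A → atom sep A | atom. Each atom is followed by either the separator (recurse) or end-of-string (stop) — no choice point.

Unambiguous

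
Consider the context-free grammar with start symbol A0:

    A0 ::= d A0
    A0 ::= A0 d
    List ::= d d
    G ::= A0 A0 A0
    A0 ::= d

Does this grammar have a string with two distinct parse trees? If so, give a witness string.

Witness: d d

Derivation 1: A0 ⇒ d A0 ⇒ d d
Derivation 2: A0 ⇒ A0 d ⇒ d d

Two distinct leftmost derivations for the same string.

Ambiguous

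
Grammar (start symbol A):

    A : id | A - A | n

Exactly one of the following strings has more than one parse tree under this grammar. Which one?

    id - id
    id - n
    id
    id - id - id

id - id - id

id - id: 1 tree
id - n: 1 tree
id: 1 tree
id - id - id: 2 trees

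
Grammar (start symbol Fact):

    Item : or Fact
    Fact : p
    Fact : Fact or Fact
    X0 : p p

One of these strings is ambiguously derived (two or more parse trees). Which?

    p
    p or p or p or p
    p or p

p or p or p or p

p: 1 tree
p or p or p or p: 5 trees
p or p: 1 tree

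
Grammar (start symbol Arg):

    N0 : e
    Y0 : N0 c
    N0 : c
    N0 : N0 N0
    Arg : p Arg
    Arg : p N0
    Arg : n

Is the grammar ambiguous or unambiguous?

Witness: p c c c

Derivation 1: Arg ⇒ p N0 ⇒ p N0 N0 ⇒ p c N0 ⇒ p c N0 N0 ⇒ p c c N0 ⇒ p c c c
Derivation 2: Arg ⇒ p N0 ⇒ p N0 N0 ⇒ p N0 N0 N0 ⇒ p c N0 N0 ⇒ p c c N0 ⇒ p c c c

Two distinct leftmost derivations for the same string.

Ambiguous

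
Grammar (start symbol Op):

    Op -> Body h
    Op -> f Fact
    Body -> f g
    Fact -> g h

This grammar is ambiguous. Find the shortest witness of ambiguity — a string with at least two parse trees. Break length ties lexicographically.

length 3: f g h has 2 parse trees

Two derivations of f g h:
  Op ⇒ Body h ⇒ f g h
  Op ⇒ f Fact ⇒ f g h

f g h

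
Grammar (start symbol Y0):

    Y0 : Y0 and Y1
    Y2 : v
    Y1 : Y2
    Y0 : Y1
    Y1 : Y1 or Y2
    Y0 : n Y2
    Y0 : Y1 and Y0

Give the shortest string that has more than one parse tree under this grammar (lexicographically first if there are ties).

length 1: no string has ≥2 trees
length 2: no string has ≥2 trees
length 3: v and v has 2 parse trees

Two derivations of v and v:
  Y0 ⇒ Y0 and Y1 ⇒ Y1 and Y1 ⇒ Y2 and Y1 ⇒ v and Y1 ⇒ v and Y2 ⇒ v and v
  Y0 ⇒ Y1 and Y0 ⇒ Y2 and Y0 ⇒ v and Y0 ⇒ v and Y1 ⇒ v and Y2 ⇒ v and v

v and v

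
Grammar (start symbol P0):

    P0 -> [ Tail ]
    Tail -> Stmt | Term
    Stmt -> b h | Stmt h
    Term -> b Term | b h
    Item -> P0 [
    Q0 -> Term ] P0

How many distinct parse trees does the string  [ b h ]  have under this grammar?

Parse trees for [ b h ]:
  [P0 [ [Tail [Stmt b h]] ]]
  [P0 [ [Tail [Term b h]] ]]

2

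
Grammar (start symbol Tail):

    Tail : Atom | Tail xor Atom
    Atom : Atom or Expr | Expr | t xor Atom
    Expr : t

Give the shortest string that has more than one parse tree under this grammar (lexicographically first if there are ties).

length 1: no string has ≥2 trees
length 3: t xor t has 2 parse trees

Two derivations of t xor t:
  Tail ⇒ Atom ⇒ t xor Atom ⇒ t xor Expr ⇒ t xor t
  Tail ⇒ Tail xor Atom ⇒ Atom xor Atom ⇒ Expr xor Atom ⇒ t xor Atom ⇒ t xor Expr ⇒ t xor t

t xor t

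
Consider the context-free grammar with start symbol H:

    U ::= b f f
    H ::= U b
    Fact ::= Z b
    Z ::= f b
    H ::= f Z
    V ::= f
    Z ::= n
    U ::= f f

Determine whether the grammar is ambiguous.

Ambiguous

Witness: f f b

Derivation 1: H ⇒ U b ⇒ f f b
Derivation 2: H ⇒ f Z ⇒ f f b

Two distinct leftmost derivations for the same string.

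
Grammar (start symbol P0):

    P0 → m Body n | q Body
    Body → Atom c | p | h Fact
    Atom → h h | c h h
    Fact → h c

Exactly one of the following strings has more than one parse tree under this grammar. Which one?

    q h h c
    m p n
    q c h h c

q h h c: 2 trees
m p n: 1 tree
q c h h c: 1 tree

q h h c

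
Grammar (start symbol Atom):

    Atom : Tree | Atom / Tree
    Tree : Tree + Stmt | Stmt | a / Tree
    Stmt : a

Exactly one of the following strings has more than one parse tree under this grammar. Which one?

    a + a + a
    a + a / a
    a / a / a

a + a + a: 1 tree
a + a / a: 1 tree
a / a / a: 4 trees

a / a / a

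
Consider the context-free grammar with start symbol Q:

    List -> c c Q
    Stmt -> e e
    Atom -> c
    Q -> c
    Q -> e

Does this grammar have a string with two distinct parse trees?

(Atom, Stmt, List are unreachable from Q, so their rules don't affect L(Q).) Each reachable nonterminal has at most one production per leading terminal, and all productions are right-linear; the derivation is determined token-by-token.

Unambiguous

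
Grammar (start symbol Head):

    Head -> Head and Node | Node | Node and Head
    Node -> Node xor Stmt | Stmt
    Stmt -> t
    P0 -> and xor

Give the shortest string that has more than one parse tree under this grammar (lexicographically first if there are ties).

length 1: no string has ≥2 trees
length 3: t and t has 2 parse trees

Two derivations of t and t:
  Head ⇒ Head and Node ⇒ Node and Node ⇒ Stmt and Node ⇒ t and Node ⇒ t and Stmt ⇒ t and t
  Head ⇒ Node and Head ⇒ Stmt and Head ⇒ t and Head ⇒ t and Node ⇒ t and Stmt ⇒ t and t

t and t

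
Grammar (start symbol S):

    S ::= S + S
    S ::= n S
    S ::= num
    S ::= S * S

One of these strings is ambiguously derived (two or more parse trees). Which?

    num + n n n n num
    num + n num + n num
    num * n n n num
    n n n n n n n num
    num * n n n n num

num + n num + n num

num + n n n n num: 1 tree
num + n num + n num: 3 trees
num * n n n num: 1 tree
n n n n n n n num: 1 tree
num * n n n n num: 1 tree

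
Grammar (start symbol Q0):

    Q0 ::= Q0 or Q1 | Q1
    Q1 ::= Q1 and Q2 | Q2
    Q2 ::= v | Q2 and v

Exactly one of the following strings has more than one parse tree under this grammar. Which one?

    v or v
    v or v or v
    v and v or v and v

v and v or v and v

v or v: 1 tree
v or v or v: 1 tree
v and v or v and v: 4 trees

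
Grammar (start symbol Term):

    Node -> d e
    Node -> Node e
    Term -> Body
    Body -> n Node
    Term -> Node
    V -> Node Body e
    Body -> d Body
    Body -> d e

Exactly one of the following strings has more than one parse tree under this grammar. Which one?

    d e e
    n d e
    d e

d e

d e e: 1 tree
n d e: 1 tree
d e: 2 trees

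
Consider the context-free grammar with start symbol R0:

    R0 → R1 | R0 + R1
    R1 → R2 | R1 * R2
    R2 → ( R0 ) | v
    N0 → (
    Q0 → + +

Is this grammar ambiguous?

Unambiguous

(N0, Q0 are unreachable from R0, so their rules don't affect L(R0).) R0 → R0 + R1 | R1  ;  R1 → R1 * R2 | R2  — a left-associative chain with R2 at the bottom. Each string factors uniquely by precedence.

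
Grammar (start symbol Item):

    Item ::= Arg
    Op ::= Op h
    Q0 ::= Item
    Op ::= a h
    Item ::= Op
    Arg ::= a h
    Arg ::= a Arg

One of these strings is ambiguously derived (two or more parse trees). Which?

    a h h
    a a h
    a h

a h h: 1 tree
a a h: 1 tree
a h: 2 trees

a h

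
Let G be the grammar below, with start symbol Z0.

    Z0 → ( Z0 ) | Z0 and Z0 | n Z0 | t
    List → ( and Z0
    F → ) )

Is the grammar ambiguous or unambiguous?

Witness: n t and t

Derivation 1: Z0 ⇒ Z0 and Z0 ⇒ n Z0 and Z0 ⇒ n t and Z0 ⇒ n t and t
Derivation 2: Z0 ⇒ n Z0 ⇒ n Z0 and Z0 ⇒ n t and Z0 ⇒ n t and t

Two distinct leftmost derivations for the same string.

Ambiguous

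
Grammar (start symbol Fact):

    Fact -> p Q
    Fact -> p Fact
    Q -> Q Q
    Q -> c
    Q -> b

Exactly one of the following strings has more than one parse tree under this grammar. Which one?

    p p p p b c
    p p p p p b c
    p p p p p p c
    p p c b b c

p p p p b c: 1 tree
p p p p p b c: 1 tree
p p p p p p c: 1 tree
p p c b b c: 5 trees

p p c b b c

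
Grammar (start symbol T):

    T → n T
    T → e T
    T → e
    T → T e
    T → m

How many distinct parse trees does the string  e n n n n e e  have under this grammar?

7

Parse trees for e n n n n e e:
  [T e [T n [T n [T n [T n [T e [T e]]]]]]]
  [T e [T n [T n [T n [T n [T [T e] e]]]]]]
  [T e [T n [T n [T n [T [T n [T e]] e]]]]]
  [T e [T n [T n [T [T n [T n [T e]]] e]]]]
  [T e [T n [T [T n [T n [T n [T e]]]] e]]]
  [T e [T [T n [T n [T n [T n [T e]]]]] e]]
  [T [T e [T n [T n [T n [T n [T e]]]]]] e]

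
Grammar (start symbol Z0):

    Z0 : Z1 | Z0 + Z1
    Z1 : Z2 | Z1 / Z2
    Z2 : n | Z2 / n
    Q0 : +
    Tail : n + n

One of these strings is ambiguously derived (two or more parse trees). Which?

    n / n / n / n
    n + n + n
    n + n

n / n / n / n: 8 trees
n + n + n: 1 tree
n + n: 1 tree

n / n / n / n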